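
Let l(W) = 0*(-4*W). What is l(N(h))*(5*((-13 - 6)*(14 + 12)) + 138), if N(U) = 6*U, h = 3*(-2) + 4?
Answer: 0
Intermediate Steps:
h = -2 (h = -6 + 4 = -2)
l(W) = 0
l(N(h))*(5*((-13 - 6)*(14 + 12)) + 138) = 0*(5*((-13 - 6)*(14 + 12)) + 138) = 0*(5*(-19*26) + 138) = 0*(5*(-494) + 138) = 0*(-2470 + 138) = 0*(-2332) = 0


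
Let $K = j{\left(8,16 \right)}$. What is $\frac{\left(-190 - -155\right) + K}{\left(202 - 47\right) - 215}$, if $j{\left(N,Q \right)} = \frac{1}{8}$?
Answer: $\frac{93}{160} \approx 0.58125$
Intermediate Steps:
$j{\left(N,Q \right)} = \frac{1}{8}$
$K = \frac{1}{8} \approx 0.125$
$\frac{\left(-190 - -155\right) + K}{\left(202 - 47\right) - 215} = \frac{\left(-190 - -155\right) + \frac{1}{8}}{\left(202 - 47\right) - 215} = \frac{\left(-190 + 155\right) + \frac{1}{8}}{\left(202 - 47\right) - 215} = \frac{-35 + \frac{1}{8}}{155 - 215} = - \frac{279}{8 \left(-60\right)} = \left(- \frac{279}{8}\right) \left(- \frac{1}{60}\right) = \frac{93}{160}$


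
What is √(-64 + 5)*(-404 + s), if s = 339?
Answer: -65*I*√59 ≈ -499.27*I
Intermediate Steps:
√(-64 + 5)*(-404 + s) = √(-64 + 5)*(-404 + 339) = √(-59)*(-65) = (I*√59)*(-65) = -65*I*√59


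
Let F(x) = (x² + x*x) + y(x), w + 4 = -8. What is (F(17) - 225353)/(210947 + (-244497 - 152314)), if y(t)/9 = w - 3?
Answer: 16065/13276 ≈ 1.2101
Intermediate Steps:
w = -12 (w = -4 - 8 = -12)
y(t) = -135 (y(t) = 9*(-12 - 3) = 9*(-15) = -135)
F(x) = -135 + 2*x² (F(x) = (x² + x*x) - 135 = (x² + x²) - 135 = 2*x² - 135 = -135 + 2*x²)
(F(17) - 225353)/(210947 + (-244497 - 152314)) = ((-135 + 2*17²) - 225353)/(210947 + (-244497 - 152314)) = ((-135 + 2*289) - 225353)/(210947 - 396811) = ((-135 + 578) - 225353)/(-185864) = (443 - 225353)*(-1/185864) = -224910*(-1/185864) = 16065/13276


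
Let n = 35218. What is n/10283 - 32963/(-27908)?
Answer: 1321822473/286977964 ≈ 4.6060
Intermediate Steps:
n/10283 - 32963/(-27908) = 35218/10283 - 32963/(-27908) = 35218*(1/10283) - 32963*(-1/27908) = 35218/10283 + 32963/27908 = 1321822473/286977964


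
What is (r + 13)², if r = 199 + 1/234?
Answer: 2461052881/54756 ≈ 44946.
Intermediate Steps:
r = 46567/234 (r = 199 + 1/234 = 46567/234 ≈ 199.00)
(r + 13)² = (46567/234 + 13)² = (49609/234)² = 2461052881/54756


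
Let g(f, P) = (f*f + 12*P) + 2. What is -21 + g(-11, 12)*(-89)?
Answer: -23784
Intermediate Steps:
g(f, P) = 2 + f**2 + 12*P (g(f, P) = (f**2 + 12*P) + 2 = 2 + f**2 + 12*P)
-21 + g(-11, 12)*(-89) = -21 + (2 + (-11)**2 + 12*12)*(-89) = -21 + (2 + 121 + 144)*(-89) = -21 + 267*(-89) = -21 - 23763 = -23784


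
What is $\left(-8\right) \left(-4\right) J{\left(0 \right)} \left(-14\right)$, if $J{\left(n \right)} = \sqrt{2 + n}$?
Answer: $- 448 \sqrt{2} \approx -633.57$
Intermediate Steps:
$\left(-8\right) \left(-4\right) J{\left(0 \right)} \left(-14\right) = \left(-8\right) \left(-4\right) \sqrt{2 + 0} \left(-14\right) = 32 \sqrt{2} \left(-14\right) = - 448 \sqrt{2}$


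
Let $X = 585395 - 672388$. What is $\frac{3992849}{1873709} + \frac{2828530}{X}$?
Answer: $- \frac{4952492204713}{162999567037} \approx -30.383$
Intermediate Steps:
$X = -86993$
$\frac{3992849}{1873709} + \frac{2828530}{X} = \frac{3992849}{1873709} + \frac{2828530}{-86993} = 3992849 \cdot \frac{1}{1873709} + 2828530 \left(- \frac{1}{86993}\right) = \frac{3992849}{1873709} - \frac{2828530}{86993} = - \frac{4952492204713}{162999567037}$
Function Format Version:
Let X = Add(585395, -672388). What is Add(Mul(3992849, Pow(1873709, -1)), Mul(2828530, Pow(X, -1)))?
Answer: Rational(-4952492204713, 162999567037) ≈ -30.383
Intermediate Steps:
X = -86993
Add(Mul(3992849, Pow(1873709, -1)), Mul(2828530, Pow(X, -1))) = Add(Mul(3992849, Pow(1873709, -1)), Mul(2828530, Pow(-86993, -1))) = Add(Mul(3992849, Rational(1, 1873709)), Mul(2828530, Rational(-1, 86993))) = Add(Rational(3992849, 1873709), Rational(-2828530, 86993)) = Rational(-4952492204713, 162999567037)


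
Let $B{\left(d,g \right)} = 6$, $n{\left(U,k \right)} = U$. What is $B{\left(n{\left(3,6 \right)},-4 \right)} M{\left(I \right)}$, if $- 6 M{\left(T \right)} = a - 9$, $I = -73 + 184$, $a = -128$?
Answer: $137$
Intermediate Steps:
$I = 111$
$M{\left(T \right)} = \frac{137}{6}$ ($M{\left(T \right)} = - \frac{-128 - 9}{6} = \left(- \frac{1}{6}\right) \left(-137\right) = \frac{137}{6}$)
$B{\left(n{\left(3,6 \right)},-4 \right)} M{\left(I \right)} = 6 \cdot \frac{137}{6} = 137$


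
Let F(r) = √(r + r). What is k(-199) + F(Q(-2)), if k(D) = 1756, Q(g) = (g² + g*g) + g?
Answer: 1756 + 2*√3 ≈ 1759.5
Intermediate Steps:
Q(g) = g + 2*g² (Q(g) = (g² + g²) + g = 2*g² + g = g + 2*g²)
F(r) = √2*√r (F(r) = √(2*r) = √2*√r)
k(-199) + F(Q(-2)) = 1756 + √2*√(-2*(1 + 2*(-2))) = 1756 + √2*√(-2*(1 - 4)) = 1756 + √2*√(-2*(-3)) = 1756 + √2*√6 = 1756 + 2*√3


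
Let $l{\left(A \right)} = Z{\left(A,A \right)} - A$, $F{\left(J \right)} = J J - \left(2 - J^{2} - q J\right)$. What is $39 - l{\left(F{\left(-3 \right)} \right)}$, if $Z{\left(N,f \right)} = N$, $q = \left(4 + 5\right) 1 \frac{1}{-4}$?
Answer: $39$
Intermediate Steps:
$q = - \frac{9}{4}$ ($q = 9 \cdot 1 \left(- \frac{1}{4}\right) = 9 \left(- \frac{1}{4}\right) = - \frac{9}{4} \approx -2.25$)
$F{\left(J \right)} = -2 + 2 J^{2} - \frac{9 J}{4}$ ($F{\left(J \right)} = J J - \left(2 - J^{2} + \frac{9 J}{4}\right) = J^{2} - \left(2 - J^{2} + \frac{9 J}{4}\right) = -2 + 2 J^{2} - \frac{9 J}{4}$)
$l{\left(A \right)} = 0$ ($l{\left(A \right)} = A - A = 0$)
$39 - l{\left(F{\left(-3 \right)} \right)} = 39 - 0 = 39 + 0 = 39$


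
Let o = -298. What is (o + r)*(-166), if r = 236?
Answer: 10292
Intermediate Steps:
(o + r)*(-166) = (-298 + 236)*(-166) = -62*(-166) = 10292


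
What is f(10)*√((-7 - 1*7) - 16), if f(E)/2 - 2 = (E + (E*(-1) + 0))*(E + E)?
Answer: 4*I*√30 ≈ 21.909*I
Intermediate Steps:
f(E) = 4 (f(E) = 4 + 2*((E + (E*(-1) + 0))*(E + E)) = 4 + 2*((E + (-E + 0))*(2*E)) = 4 + 2*((E - E)*(2*E)) = 4 + 2*(0*(2*E)) = 4 + 2*0 = 4 + 0 = 4)
f(10)*√((-7 - 1*7) - 16) = 4*√((-7 - 1*7) - 16) = 4*√((-7 - 7) - 16) = 4*√(-14 - 16) = 4*√(-30) = 4*(I*√30) = 4*I*√30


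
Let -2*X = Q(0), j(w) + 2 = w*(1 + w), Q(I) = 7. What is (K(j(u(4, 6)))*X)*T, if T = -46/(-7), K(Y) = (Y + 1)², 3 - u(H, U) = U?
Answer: -575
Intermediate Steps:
u(H, U) = 3 - U
j(w) = -2 + w*(1 + w)
K(Y) = (1 + Y)²
X = -7/2 (X = -½*7 = -7/2 ≈ -3.5000)
T = 46/7 (T = -46*(-⅐) = 46/7 ≈ 6.5714)
(K(j(u(4, 6)))*X)*T = ((1 + (-2 + (3 - 1*6) + (3 - 1*6)²))²*(-7/2))*(46/7) = ((1 + (-2 + (3 - 6) + (3 - 6)²))²*(-7/2))*(46/7) = ((1 + (-2 - 3 + (-3)²))²*(-7/2))*(46/7) = ((1 + (-2 - 3 + 9))²*(-7/2))*(46/7) = ((1 + 4)²*(-7/2))*(46/7) = (5²*(-7/2))*(46/7) = (25*(-7/2))*(46/7) = -175/2*46/7 = -575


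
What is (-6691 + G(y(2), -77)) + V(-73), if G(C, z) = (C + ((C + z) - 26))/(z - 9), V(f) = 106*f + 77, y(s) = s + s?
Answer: -1234177/86 ≈ -14351.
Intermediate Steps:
y(s) = 2*s
V(f) = 77 + 106*f
G(C, z) = (-26 + z + 2*C)/(-9 + z) (G(C, z) = (C + (-26 + C + z))/(-9 + z) = (-26 + z + 2*C)/(-9 + z))
(-6691 + G(y(2), -77)) + V(-73) = (-6691 + (-26 - 77 + 2*(2*2))/(-9 - 77)) + (77 + 106*(-73)) = (-6691 + (-26 - 77 + 2*4)/(-86)) + (77 - 7738) = (-6691 - (-26 - 77 + 8)/86) - 7661 = (-6691 - 1/86*(-95)) - 7661 = (-6691 + 95/86) - 7661 = -575331/86 - 7661 = -1234177/86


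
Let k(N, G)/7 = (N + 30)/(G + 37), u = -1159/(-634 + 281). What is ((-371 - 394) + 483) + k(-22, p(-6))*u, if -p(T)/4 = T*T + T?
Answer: -8327222/29299 ≈ -284.22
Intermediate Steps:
p(T) = -4*T - 4*T**2 (p(T) = -4*(T*T + T) = -4*(T**2 + T) = -4*(T + T**2) = -4*T - 4*T**2)
u = 1159/353 (u = -1159/(-353) = -1159*(-1/353) = 1159/353 ≈ 3.2833)
k(N, G) = 7*(30 + N)/(37 + G) (k(N, G) = 7*((N + 30)/(G + 37)) = 7*((30 + N)/(37 + G)) = 7*(30 + N)/(37 + G))
((-371 - 394) + 483) + k(-22, p(-6))*u = ((-371 - 394) + 483) + (7*(30 - 22)/(37 - 4*(-6)*(1 - 6)))*(1159/353) = (-765 + 483) + (7*8/(37 - 4*(-6)*(-5)))*(1159/353) = -282 + (7*8/(37 - 120))*(1159/353) = -282 + (7*8/(-83))*(1159/353) = -282 + (7*(-1/83)*8)*(1159/353) = -282 - 56/83*1159/353 = -282 - 64904/29299 = -8327222/29299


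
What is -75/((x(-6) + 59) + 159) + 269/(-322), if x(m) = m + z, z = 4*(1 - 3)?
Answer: -13171/10948 ≈ -1.2031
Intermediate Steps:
z = -8 (z = 4*(-2) = -8)
x(m) = -8 + m (x(m) = m - 8 = -8 + m)
-75/((x(-6) + 59) + 159) + 269/(-322) = -75/(((-8 - 6) + 59) + 159) + 269/(-322) = -75/((-14 + 59) + 159) + 269*(-1/322) = -75/(45 + 159) - 269/322 = -75/204 - 269/322 = -75*1/204 - 269/322 = -25/68 - 269/322 = -13171/10948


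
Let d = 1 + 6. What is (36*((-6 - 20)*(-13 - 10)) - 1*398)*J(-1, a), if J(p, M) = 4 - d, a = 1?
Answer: -63390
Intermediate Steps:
d = 7
J(p, M) = -3 (J(p, M) = 4 - 1*7 = 4 - 7 = -3)
(36*((-6 - 20)*(-13 - 10)) - 1*398)*J(-1, a) = (36*((-6 - 20)*(-13 - 10)) - 1*398)*(-3) = (36*(-26*(-23)) - 398)*(-3) = (36*598 - 398)*(-3) = (21528 - 398)*(-3) = 21130*(-3) = -63390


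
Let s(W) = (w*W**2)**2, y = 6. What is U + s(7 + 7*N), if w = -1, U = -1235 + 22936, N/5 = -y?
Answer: 1698203382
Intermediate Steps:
N = -30 (N = 5*(-1*6) = 5*(-6) = -30)
U = 21701
s(W) = W**4 (s(W) = (-W**2)**2 = W**4)
U + s(7 + 7*N) = 21701 + (7 + 7*(-30))**4 = 21701 + (7 - 210)**4 = 21701 + (-203)**4 = 21701 + 1698181681 = 1698203382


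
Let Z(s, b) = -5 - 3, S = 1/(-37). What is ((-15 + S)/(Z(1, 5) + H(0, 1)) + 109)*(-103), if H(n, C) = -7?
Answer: -6288253/555 ≈ -11330.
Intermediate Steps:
S = -1/37 ≈ -0.027027
Z(s, b) = -8
((-15 + S)/(Z(1, 5) + H(0, 1)) + 109)*(-103) = ((-15 - 1/37)/(-8 - 7) + 109)*(-103) = (-556/37/(-15) + 109)*(-103) = (-556/37*(-1/15) + 109)*(-103) = (556/555 + 109)*(-103) = (61051/555)*(-103) = -6288253/555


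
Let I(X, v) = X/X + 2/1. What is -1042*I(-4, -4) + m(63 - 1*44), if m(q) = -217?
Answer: -3343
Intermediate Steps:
I(X, v) = 3 (I(X, v) = 1 + 2*1 = 1 + 2 = 3)
-1042*I(-4, -4) + m(63 - 1*44) = -1042*3 - 217 = -3126 - 217 = -3343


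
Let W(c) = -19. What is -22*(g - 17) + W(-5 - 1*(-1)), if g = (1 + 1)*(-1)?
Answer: 399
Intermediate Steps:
g = -2 (g = 2*(-1) = -2)
-22*(g - 17) + W(-5 - 1*(-1)) = -22*(-2 - 17) - 19 = -22*(-19) - 19 = 418 - 19 = 399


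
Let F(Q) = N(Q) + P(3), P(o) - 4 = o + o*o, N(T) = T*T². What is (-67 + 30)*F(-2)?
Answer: -296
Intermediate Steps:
N(T) = T³
P(o) = 4 + o + o² (P(o) = 4 + (o + o*o) = 4 + (o + o²) = 4 + o + o²)
F(Q) = 16 + Q³ (F(Q) = Q³ + (4 + 3 + 3²) = Q³ + (4 + 3 + 9) = Q³ + 16 = 16 + Q³)
(-67 + 30)*F(-2) = (-67 + 30)*(16 + (-2)³) = -37*(16 - 8) = -37*8 = -296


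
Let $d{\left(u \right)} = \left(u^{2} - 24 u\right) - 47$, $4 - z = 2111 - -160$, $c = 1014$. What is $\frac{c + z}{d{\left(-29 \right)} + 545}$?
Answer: $- \frac{1253}{2035} \approx -0.61572$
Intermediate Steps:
$z = -2267$ ($z = 4 - \left(2111 - -160\right) = 4 - \left(2111 + 160\right) = 4 - 2271 = -2267$)
$d{\left(u \right)} = -47 + u^{2} - 24 u$
$\frac{c + z}{d{\left(-29 \right)} + 545} = \frac{1014 - 2267}{\left(-47 + \left(-29\right)^{2} - -696\right) + 545} = - \frac{1253}{\left(-47 + 841 + 696\right) + 545} = - \frac{1253}{1490 + 545} = - \frac{1253}{2035}$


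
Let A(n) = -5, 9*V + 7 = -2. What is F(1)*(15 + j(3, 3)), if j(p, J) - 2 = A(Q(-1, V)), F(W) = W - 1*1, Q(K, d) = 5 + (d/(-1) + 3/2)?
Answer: 0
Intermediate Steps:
V = -1 (V = -7/9 + (1/9)*(-2) = -7/9 - 2/9 = -1)
Q(K, d) = 13/2 - d (Q(K, d) = 5 + (d*(-1) + 3*(1/2)) = 5 + (-d + 3/2) = 5 + (3/2 - d) = 13/2 - d)
F(W) = -1 + W (F(W) = W - 1 = -1 + W)
j(p, J) = -3 (j(p, J) = 2 - 5 = -3)
F(1)*(15 + j(3, 3)) = (-1 + 1)*(15 - 3) = 0*12 = 0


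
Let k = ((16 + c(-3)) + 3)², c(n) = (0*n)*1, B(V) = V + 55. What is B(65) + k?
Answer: 481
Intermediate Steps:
B(V) = 55 + V
c(n) = 0 (c(n) = 0*1 = 0)
k = 361 (k = ((16 + 0) + 3)² = (16 + 3)² = 19² = 361)
B(65) + k = (55 + 65) + 361 = 120 + 361 = 481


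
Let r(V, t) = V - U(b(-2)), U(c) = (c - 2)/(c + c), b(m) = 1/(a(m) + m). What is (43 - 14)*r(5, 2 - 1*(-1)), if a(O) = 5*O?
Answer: -435/2 ≈ -217.50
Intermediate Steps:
b(m) = 1/(6*m) (b(m) = 1/(5*m + m) = 1/(6*m))
U(c) = (-2 + c)/(2*c) (U(c) = (-2 + c)/((2*c)) = (-2 + c)*(1/(2*c)) = (-2 + c)/(2*c))
r(V, t) = -25/2 + V (r(V, t) = V - (-2 + (⅙)/(-2))/(2*((⅙)/(-2))) = V - (-2 + (⅙)*(-½))/(2*((⅙)*(-½))) = V - (-2 - 1/12)/(2*(-1/12)) = V - (-12)*(-25)/(2*12) = V - 1*25/2 = V - 25/2 = -25/2 + V)
(43 - 14)*r(5, 2 - 1*(-1)) = (43 - 14)*(-25/2 + 5) = 29*(-15/2) = -435/2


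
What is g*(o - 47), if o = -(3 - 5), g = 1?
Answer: -45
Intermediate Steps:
o = 2 (o = -1*(-2) = 2)
g*(o - 47) = 1*(2 - 47) = 1*(-45) = -45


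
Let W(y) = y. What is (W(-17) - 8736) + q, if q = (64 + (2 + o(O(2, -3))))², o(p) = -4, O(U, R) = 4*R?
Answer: -4909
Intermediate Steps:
q = 3844 (q = (64 + (2 - 4))² = (64 - 2)² = 62² = 3844)
(W(-17) - 8736) + q = (-17 - 8736) + 3844 = -8753 + 3844 = -4909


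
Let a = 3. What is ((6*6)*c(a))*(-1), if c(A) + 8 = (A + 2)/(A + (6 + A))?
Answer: 273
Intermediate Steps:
c(A) = -8 + (2 + A)/(6 + 2*A) (c(A) = -8 + (A + 2)/(A + (6 + A)) = -8 + (2 + A)/(6 + 2*A))
((6*6)*c(a))*(-1) = ((6*6)*((-46 - 15*3)/(2*(3 + 3))))*(-1) = (36*((½)*(-46 - 45)/6))*(-1) = (36*((½)*(⅙)*(-91)))*(-1) = (36*(-91/12))*(-1) = -273*(-1) = 273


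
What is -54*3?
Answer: -162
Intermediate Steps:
-54*3 = -1*162 = -162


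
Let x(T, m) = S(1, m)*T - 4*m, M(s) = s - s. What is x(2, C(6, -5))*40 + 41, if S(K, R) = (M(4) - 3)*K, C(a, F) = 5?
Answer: -999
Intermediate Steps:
M(s) = 0
S(K, R) = -3*K (S(K, R) = (0 - 3)*K = -3*K)
x(T, m) = -4*m - 3*T (x(T, m) = (-3*1)*T - 4*m = -3*T - 4*m = -4*m - 3*T)
x(2, C(6, -5))*40 + 41 = (-4*5 - 3*2)*40 + 41 = (-20 - 6)*40 + 41 = -26*40 + 41 = -1040 + 41 = -999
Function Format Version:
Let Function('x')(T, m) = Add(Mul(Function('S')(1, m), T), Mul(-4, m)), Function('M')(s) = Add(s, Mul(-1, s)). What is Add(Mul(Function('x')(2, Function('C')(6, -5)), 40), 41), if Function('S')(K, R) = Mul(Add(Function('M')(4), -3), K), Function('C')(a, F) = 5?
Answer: -999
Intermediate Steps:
Function('M')(s) = 0
Function('S')(K, R) = Mul(-3, K) (Function('S')(K, R) = Mul(Add(0, -3), K) = Mul(-3, K))
Function('x')(T, m) = Add(Mul(-4, m), Mul(-3, T)) (Function('x')(T, m) = Add(Mul(Mul(-3, 1), T), Mul(-4, m)) = Add(Mul(-3, T), Mul(-4, m)) = Add(Mul(-4, m), Mul(-3, T)))
Add(Mul(Function('x')(2, Function('C')(6, -5)), 40), 41) = Add(Mul(Add(Mul(-4, 5), Mul(-3, 2)), 40), 41) = Add(Mul(Add(-20, -6), 40), 41) = Add(Mul(-26, 40), 41) = Add(-1040, 41) = -999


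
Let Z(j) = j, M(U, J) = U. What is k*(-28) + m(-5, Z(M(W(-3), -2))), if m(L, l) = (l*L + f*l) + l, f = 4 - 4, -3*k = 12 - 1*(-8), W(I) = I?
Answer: 596/3 ≈ 198.67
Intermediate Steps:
k = -20/3 (k = -(12 - 1*(-8))/3 = -(12 + 8)/3 = -⅓*20 = -20/3 ≈ -6.6667)
f = 0
m(L, l) = l + L*l (m(L, l) = (l*L + 0*l) + l = (L*l + 0) + l = L*l + l = l + L*l)
k*(-28) + m(-5, Z(M(W(-3), -2))) = -20/3*(-28) - 3*(1 - 5) = 560/3 - 3*(-4) = 560/3 + 12 = 596/3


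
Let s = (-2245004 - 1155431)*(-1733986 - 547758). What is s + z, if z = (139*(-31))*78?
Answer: 7758921822538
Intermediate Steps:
s = 7758922158640 (s = -3400435*(-2281744) = 7758922158640)
z = -336102 (z = -4309*78 = -336102)
s + z = 7758922158640 - 336102 = 7758921822538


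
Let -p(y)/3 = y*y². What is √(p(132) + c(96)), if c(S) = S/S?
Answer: I*√6899903 ≈ 2626.8*I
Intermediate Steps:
p(y) = -3*y³ (p(y) = -3*y*y² = -3*y³)
c(S) = 1
√(p(132) + c(96)) = √(-3*132³ + 1) = √(-3*2299968 + 1) = √(-6899904 + 1) = √(-6899903) = I*√6899903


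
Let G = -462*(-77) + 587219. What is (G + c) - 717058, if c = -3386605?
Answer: -3480870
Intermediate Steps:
G = 622793 (G = 35574 + 587219 = 622793)
(G + c) - 717058 = (622793 - 3386605) - 717058 = -2763812 - 717058 = -3480870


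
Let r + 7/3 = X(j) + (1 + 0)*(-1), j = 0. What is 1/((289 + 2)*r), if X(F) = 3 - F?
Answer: -1/97 ≈ -0.010309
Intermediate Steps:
r = -⅓ (r = -7/3 + ((3 - 1*0) + (1 + 0)*(-1)) = -7/3 + ((3 + 0) + 1*(-1)) = -7/3 + (3 - 1) = -7/3 + 2 = -⅓ ≈ -0.33333)
1/((289 + 2)*r) = 1/((289 + 2)*(-⅓)) = 1/(291*(-⅓)) = 1/(-97) = -1/97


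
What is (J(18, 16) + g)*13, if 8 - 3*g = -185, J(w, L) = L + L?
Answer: 3757/3 ≈ 1252.3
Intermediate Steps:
J(w, L) = 2*L
g = 193/3 (g = 8/3 - ⅓*(-185) = 8/3 + 185/3 = 193/3 ≈ 64.333)
(J(18, 16) + g)*13 = (2*16 + 193/3)*13 = (32 + 193/3)*13 = (289/3)*13 = 3757/3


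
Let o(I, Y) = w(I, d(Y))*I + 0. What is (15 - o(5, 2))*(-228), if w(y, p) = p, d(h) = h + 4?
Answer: 3420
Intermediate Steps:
d(h) = 4 + h
o(I, Y) = I*(4 + Y) (o(I, Y) = (4 + Y)*I + 0 = I*(4 + Y) + 0 = I*(4 + Y))
(15 - o(5, 2))*(-228) = (15 - 5*(4 + 2))*(-228) = (15 - 5*6)*(-228) = (15 - 1*30)*(-228) = (15 - 30)*(-228) = -15*(-228) = 3420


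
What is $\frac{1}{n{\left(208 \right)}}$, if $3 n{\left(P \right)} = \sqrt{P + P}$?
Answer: $\frac{3 \sqrt{26}}{104} \approx 0.14709$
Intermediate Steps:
$n{\left(P \right)} = \frac{\sqrt{2} \sqrt{P}}{3}$ ($n{\left(P \right)} = \frac{\sqrt{P + P}}{3} = \frac{\sqrt{2 P}}{3} = \frac{\sqrt{2} \sqrt{P}}{3}$)
$\frac{1}{n{\left(208 \right)}} = \frac{1}{\frac{1}{3} \sqrt{2} \sqrt{208}} = \frac{1}{\frac{1}{3} \sqrt{2} \cdot 4 \sqrt{13}} = \frac{1}{\frac{4}{3} \sqrt{26}} = \frac{3 \sqrt{26}}{104}$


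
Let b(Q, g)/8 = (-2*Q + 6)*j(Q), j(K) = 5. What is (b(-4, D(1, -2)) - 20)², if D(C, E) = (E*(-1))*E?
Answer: 291600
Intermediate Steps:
D(C, E) = -E² (D(C, E) = (-E)*E = -E²)
b(Q, g) = 240 - 80*Q (b(Q, g) = 8*((-2*Q + 6)*5) = 8*((6 - 2*Q)*5) = 8*(30 - 10*Q) = 240 - 80*Q)
(b(-4, D(1, -2)) - 20)² = ((240 - 80*(-4)) - 20)² = ((240 + 320) - 20)² = (560 - 20)² = 540² = 291600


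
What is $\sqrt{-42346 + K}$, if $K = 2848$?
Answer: $i \sqrt{39498} \approx 198.74 i$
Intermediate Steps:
$\sqrt{-42346 + K} = \sqrt{-42346 + 2848} = \sqrt{-39498} = i \sqrt{39498}$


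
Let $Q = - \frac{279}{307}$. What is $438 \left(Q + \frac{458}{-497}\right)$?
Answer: $- \frac{122319822}{152579} \approx -801.68$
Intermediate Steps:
$Q = - \frac{279}{307}$ ($Q = \left(-279\right) \frac{1}{307} = - \frac{279}{307} \approx -0.90879$)
$438 \left(Q + \frac{458}{-497}\right) = 438 \left(- \frac{279}{307} + \frac{458}{-497}\right) = 438 \left(- \frac{279}{307} + 458 \left(- \frac{1}{497}\right)\right) = 438 \left(- \frac{279}{307} - \frac{458}{497}\right) = 438 \left(- \frac{279269}{152579}\right) = - \frac{122319822}{152579}$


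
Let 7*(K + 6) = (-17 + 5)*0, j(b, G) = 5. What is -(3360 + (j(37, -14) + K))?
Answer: -3359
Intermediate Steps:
K = -6 (K = -6 + ((-17 + 5)*0)/7 = -6 + (-12*0)/7 = -6 + (⅐)*0 = -6 + 0 = -6)
-(3360 + (j(37, -14) + K)) = -(3360 + (5 - 6)) = -(3360 - 1) = -1*3359 = -3359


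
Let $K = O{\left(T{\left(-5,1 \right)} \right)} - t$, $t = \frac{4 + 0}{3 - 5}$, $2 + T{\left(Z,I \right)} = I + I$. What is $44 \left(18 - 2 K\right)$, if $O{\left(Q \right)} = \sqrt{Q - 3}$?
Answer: $616 - 88 i \sqrt{3} \approx 616.0 - 152.42 i$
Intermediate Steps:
$T{\left(Z,I \right)} = -2 + 2 I$ ($T{\left(Z,I \right)} = -2 + \left(I + I\right) = -2 + 2 I$)
$O{\left(Q \right)} = \sqrt{-3 + Q}$
$t = -2$ ($t = \frac{4}{-2} = 4 \left(- \frac{1}{2}\right) = -2$)
$K = 2 + i \sqrt{3}$ ($K = \sqrt{-3 + \left(-2 + 2 \cdot 1\right)} - -2 = \sqrt{-3 + \left(-2 + 2\right)} + 2 = \sqrt{-3 + 0} + 2 = \sqrt{-3} + 2 = i \sqrt{3} + 2 = 2 + i \sqrt{3} \approx 2.0 + 1.732 i$)
$44 \left(18 - 2 K\right) = 44 \left(18 - 2 \left(2 + i \sqrt{3}\right)\right) = 44 \left(18 - \left(4 + 2 i \sqrt{3}\right)\right) = 44 \left(14 - 2 i \sqrt{3}\right) = 616 - 88 i \sqrt{3}$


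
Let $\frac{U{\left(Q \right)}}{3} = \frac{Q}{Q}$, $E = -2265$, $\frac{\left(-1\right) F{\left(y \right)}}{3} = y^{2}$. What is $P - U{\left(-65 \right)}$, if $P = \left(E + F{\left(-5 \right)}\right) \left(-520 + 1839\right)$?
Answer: $-3086463$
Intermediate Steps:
$F{\left(y \right)} = - 3 y^{2}$
$P = -3086460$ ($P = \left(-2265 - 3 \left(-5\right)^{2}\right) \left(-520 + 1839\right) = \left(-2265 - 75\right) 1319 = \left(-2340\right) 1319 = -3086460$)
$U{\left(Q \right)} = 3$ ($U{\left(Q \right)} = 3 \frac{Q}{Q} = 3 \cdot 1 = 3$)
$P - U{\left(-65 \right)} = -3086460 - 3 = -3086463$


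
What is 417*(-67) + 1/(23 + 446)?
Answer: -13103390/469 ≈ -27939.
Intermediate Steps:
417*(-67) + 1/(23 + 446) = -27939 + 1/469 = -13103390/469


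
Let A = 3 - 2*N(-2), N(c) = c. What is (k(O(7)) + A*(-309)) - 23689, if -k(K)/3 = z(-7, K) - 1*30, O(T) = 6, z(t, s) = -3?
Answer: -25753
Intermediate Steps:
A = 7 (A = 3 - 2*(-2) = 3 + 4 = 7)
k(K) = 99 (k(K) = -3*(-3 - 1*30) = -3*(-3 - 30) = -3*(-33) = 99)
(k(O(7)) + A*(-309)) - 23689 = (99 + 7*(-309)) - 23689 = (99 - 2163) - 23689 = -2064 - 23689 = -25753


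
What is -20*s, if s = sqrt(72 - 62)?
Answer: -20*sqrt(10) ≈ -63.246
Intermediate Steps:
s = sqrt(10) ≈ 3.1623
-20*s = -20*sqrt(10)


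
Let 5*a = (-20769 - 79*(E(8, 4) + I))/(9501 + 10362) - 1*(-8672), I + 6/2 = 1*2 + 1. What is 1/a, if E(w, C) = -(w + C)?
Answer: 6621/11482141 ≈ 0.00057663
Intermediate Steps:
E(w, C) = -C - w (E(w, C) = -(C + w) = -C - w)
I = 0 (I = -3 + (1*2 + 1) = -3 + (2 + 1) = -3 + 3 = 0)
a = 11482141/6621 (a = ((-20769 - 79*((-1*4 - 1*8) + 0))/(9501 + 10362) - 1*(-8672))/5 = ((-20769 - 79*((-4 - 8) + 0))/19863 + 8672)/5 = ((-20769 - 79*(-12 + 0))*(1/19863) + 8672)/5 = ((-20769 - 79*(-12))*(1/19863) + 8672)/5 = ((-20769 + 948)*(1/19863) + 8672)/5 = (-19821*1/19863 + 8672)/5 = (-6607/6621 + 8672)/5 = (⅕)*(57410705/6621) = 11482141/6621 ≈ 1734.2)
1/a = 1/(11482141/6621) = 6621/11482141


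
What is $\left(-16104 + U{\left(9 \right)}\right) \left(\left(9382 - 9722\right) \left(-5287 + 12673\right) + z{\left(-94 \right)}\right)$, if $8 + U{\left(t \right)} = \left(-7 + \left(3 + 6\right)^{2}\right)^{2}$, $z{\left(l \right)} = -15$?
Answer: $26709708180$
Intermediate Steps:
$U{\left(t \right)} = 5468$ ($U{\left(t \right)} = -8 + \left(-7 + \left(3 + 6\right)^{2}\right)^{2} = -8 + \left(-7 + 9^{2}\right)^{2} = -8 + \left(-7 + 81\right)^{2} = -8 + 74^{2} = -8 + 5476 = 5468$)
$\left(-16104 + U{\left(9 \right)}\right) \left(\left(9382 - 9722\right) \left(-5287 + 12673\right) + z{\left(-94 \right)}\right) = \left(-16104 + 5468\right) \left(\left(9382 - 9722\right) \left(-5287 + 12673\right) - 15\right) = - 10636 \left(\left(-340\right) 7386 - 15\right) = - 10636 \left(-2511240 - 15\right) = \left(-10636\right) \left(-2511255\right) = 26709708180$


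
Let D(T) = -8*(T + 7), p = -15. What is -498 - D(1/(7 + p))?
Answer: -443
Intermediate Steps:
D(T) = -56 - 8*T (D(T) = -8*(7 + T) = -56 - 8*T)
-498 - D(1/(7 + p)) = -498 - (-56 - 8/(7 - 15)) = -498 - (-56 - 8/(-8)) = -498 - (-56 - 8*(-⅛)) = -498 - (-56 + 1) = -498 - 1*(-55) = -498 + 55 = -443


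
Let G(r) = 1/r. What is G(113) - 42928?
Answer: -4850863/113 ≈ -42928.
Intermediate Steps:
G(113) - 42928 = 1/113 - 42928 = -4850863/113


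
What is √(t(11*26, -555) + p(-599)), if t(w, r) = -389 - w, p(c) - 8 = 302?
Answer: I*√365 ≈ 19.105*I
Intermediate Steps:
p(c) = 310 (p(c) = 8 + 302 = 310)
√(t(11*26, -555) + p(-599)) = √((-389 - 11*26) + 310) = √((-389 - 1*286) + 310) = √((-389 - 286) + 310) = √(-675 + 310) = √(-365) = I*√365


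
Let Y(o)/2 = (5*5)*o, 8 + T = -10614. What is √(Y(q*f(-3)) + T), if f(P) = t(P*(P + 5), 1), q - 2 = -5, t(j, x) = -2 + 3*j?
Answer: I*√7622 ≈ 87.304*I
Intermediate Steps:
T = -10622 (T = -8 - 10614 = -10622)
q = -3 (q = 2 - 5 = -3)
f(P) = -2 + 3*P*(5 + P) (f(P) = -2 + 3*(P*(P + 5)) = -2 + 3*(P*(5 + P)) = -2 + 3*P*(5 + P))
Y(o) = 50*o (Y(o) = 2*((5*5)*o) = 2*(25*o) = 50*o)
√(Y(q*f(-3)) + T) = √(50*(-3*(-2 + 3*(-3)*(5 - 3))) - 10622) = √(50*(-3*(-2 + 3*(-3)*2)) - 10622) = √(50*(-3*(-2 - 18)) - 10622) = √(50*(-3*(-20)) - 10622) = √(50*60 - 10622) = √(3000 - 10622) = √(-7622) = I*√7622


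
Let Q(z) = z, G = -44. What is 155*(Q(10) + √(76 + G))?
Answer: 1550 + 620*√2 ≈ 2426.8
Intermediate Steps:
155*(Q(10) + √(76 + G)) = 155*(10 + √(76 - 44)) = 155*(10 + √32) = 155*(10 + 4*√2) = 1550 + 620*√2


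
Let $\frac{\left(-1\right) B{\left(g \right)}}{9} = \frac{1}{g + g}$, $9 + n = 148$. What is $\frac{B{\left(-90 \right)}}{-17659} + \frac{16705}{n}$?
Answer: $\frac{5899871761}{49092020} \approx 120.18$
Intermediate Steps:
$n = 139$ ($n = -9 + 148 = 139$)
$B{\left(g \right)} = - \frac{9}{2 g}$ ($B{\left(g \right)} = - \frac{9}{g + g} = - \frac{9}{2 g}$)
$\frac{B{\left(-90 \right)}}{-17659} + \frac{16705}{n} = \frac{\left(- \frac{9}{2}\right) \frac{1}{-90}}{-17659} + \frac{16705}{139} = \left(- \frac{9}{2}\right) \left(- \frac{1}{90}\right) \left(- \frac{1}{17659}\right) + 16705 \cdot \frac{1}{139} = \frac{1}{20} \left(- \frac{1}{17659}\right) + \frac{16705}{139} = - \frac{1}{353180} + \frac{16705}{139} = \frac{5899871761}{49092020}$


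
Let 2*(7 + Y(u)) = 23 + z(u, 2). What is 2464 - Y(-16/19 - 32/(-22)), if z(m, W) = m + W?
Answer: 1027525/418 ≈ 2458.2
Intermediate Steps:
z(m, W) = W + m
Y(u) = 11/2 + u/2 (Y(u) = -7 + (23 + (2 + u))/2 = -7 + (25 + u)/2 = -7 + (25/2 + u/2) = 11/2 + u/2)
2464 - Y(-16/19 - 32/(-22)) = 2464 - (11/2 + (-16/19 - 32/(-22))/2) = 2464 - (11/2 + (-16*1/19 - 32*(-1/22))/2) = 2464 - (11/2 + (-16/19 + 16/11)/2) = 2464 - (11/2 + (½)*(128/209)) = 2464 - (11/2 + 64/209) = 2464 - 1*2427/418 = 2464 - 2427/418 = 1027525/418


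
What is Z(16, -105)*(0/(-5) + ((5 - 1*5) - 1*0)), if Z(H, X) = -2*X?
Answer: 0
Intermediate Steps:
Z(16, -105)*(0/(-5) + ((5 - 1*5) - 1*0)) = (-2*(-105))*(0/(-5) + ((5 - 1*5) - 1*0)) = 210*(0*(-1/5) + ((5 - 5) + 0)) = 210*(0 + (0 + 0)) = 210*(0 + 0) = 210*0 = 0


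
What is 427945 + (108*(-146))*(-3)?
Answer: 475249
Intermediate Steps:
427945 + (108*(-146))*(-3) = 427945 - 15768*(-3) = 427945 + 47304 = 475249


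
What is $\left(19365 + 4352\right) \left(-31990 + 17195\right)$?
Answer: $-350893015$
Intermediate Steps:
$\left(19365 + 4352\right) \left(-31990 + 17195\right) = 23717 \left(-14795\right) = -350893015$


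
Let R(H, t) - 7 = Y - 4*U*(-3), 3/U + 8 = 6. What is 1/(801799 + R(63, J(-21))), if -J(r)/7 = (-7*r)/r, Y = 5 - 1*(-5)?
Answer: 1/801798 ≈ 1.2472e-6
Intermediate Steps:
U = -3/2 (U = 3/(-8 + 6) = 3/(-2) = 3*(-½) = -3/2 ≈ -1.5000)
Y = 10 (Y = 5 + 5 = 10)
J(r) = 49 (J(r) = -7*(-7*r)/r = -7*(-7) = 49)
R(H, t) = -1 (R(H, t) = 7 + (10 - (-6)*(-3)) = 7 + (10 - 4*9/2) = 7 + (10 - 18) = 7 - 8 = -1)
1/(801799 + R(63, J(-21))) = 1/(801799 - 1) = 1/801798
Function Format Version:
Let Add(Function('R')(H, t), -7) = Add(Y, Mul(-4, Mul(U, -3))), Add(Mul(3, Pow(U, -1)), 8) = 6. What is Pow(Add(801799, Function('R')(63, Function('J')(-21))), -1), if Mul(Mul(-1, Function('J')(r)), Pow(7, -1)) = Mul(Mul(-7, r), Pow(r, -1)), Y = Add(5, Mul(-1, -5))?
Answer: Rational(1, 801798) ≈ 1.2472e-6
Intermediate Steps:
U = Rational(-3, 2) (U = Mul(3, Pow(Add(-8, 6), -1)) = Mul(3, Pow(-2, -1)) = Mul(3, Rational(-1, 2)) = Rational(-3, 2) ≈ -1.5000)
Y = 10 (Y = Add(5, 5) = 10)
Function('J')(r) = 49 (Function('J')(r) = Mul(-7, Mul(Mul(-7, r), Pow(r, -1))) = Mul(-7, -7) = 49)
Function('R')(H, t) = -1 (Function('R')(H, t) = Add(7, Add(10, Mul(-4, Mul(Rational(-3, 2), -3)))) = Add(7, Add(10, Mul(-4, Rational(9, 2)))) = Add(7, Add(10, -18)) = Add(7, -8) = -1)
Pow(Add(801799, Function('R')(63, Function('J')(-21))), -1) = Pow(Add(801799, -1), -1) = Pow(801798, -1) = Rational(1, 801798)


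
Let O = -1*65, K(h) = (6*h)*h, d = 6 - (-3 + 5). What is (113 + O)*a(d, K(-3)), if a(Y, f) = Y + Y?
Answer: 384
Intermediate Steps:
d = 4 (d = 6 - 1*2 = 6 - 2 = 4)
K(h) = 6*h²
a(Y, f) = 2*Y
O = -65
(113 + O)*a(d, K(-3)) = (113 - 65)*(2*4) = 48*8 = 384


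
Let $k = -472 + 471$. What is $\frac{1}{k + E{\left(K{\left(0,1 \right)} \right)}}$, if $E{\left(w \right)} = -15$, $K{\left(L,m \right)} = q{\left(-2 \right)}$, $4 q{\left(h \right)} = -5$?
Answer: $- \frac{1}{16} \approx -0.0625$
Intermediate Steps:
$q{\left(h \right)} = - \frac{5}{4}$ ($q{\left(h \right)} = \frac{1}{4} \left(-5\right) = - \frac{5}{4}$)
$K{\left(L,m \right)} = - \frac{5}{4}$
$k = -1$
$\frac{1}{k + E{\left(K{\left(0,1 \right)} \right)}} = \frac{1}{-1 - 15} = \frac{1}{-16} = - \frac{1}{16}$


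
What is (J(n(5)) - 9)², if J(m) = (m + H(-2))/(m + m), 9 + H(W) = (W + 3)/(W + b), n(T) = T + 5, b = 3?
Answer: 7921/100 ≈ 79.210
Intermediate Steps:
n(T) = 5 + T
H(W) = -8 (H(W) = -9 + (W + 3)/(W + 3) = -9 + (3 + W)/(3 + W) = -9 + 1 = -8)
J(m) = (-8 + m)/(2*m) (J(m) = (m - 8)/(m + m) = (-8 + m)/((2*m)) = (-8 + m)*(1/(2*m)) = (-8 + m)/(2*m))
(J(n(5)) - 9)² = ((-8 + (5 + 5))/(2*(5 + 5)) - 9)² = ((½)*(-8 + 10)/10 - 9)² = ((½)*(⅒)*2 - 9)² = (⅒ - 9)² = (-89/10)² = 7921/100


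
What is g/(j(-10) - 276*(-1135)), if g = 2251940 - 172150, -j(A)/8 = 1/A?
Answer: 5199475/783152 ≈ 6.6392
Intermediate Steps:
j(A) = -8/A
g = 2079790
g/(j(-10) - 276*(-1135)) = 2079790/(-8/(-10) - 276*(-1135)) = 2079790/(-8*(-⅒) + 313260) = 2079790/(⅘ + 313260) = 2079790/(1566304/5) = 2079790*(5/1566304) = 5199475/783152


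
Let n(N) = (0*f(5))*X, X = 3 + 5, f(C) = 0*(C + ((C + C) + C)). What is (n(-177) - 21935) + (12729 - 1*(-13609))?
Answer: 4403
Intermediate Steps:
f(C) = 0 (f(C) = 0*(C + (2*C + C)) = 0*(C + 3*C) = 0*(4*C) = 0)
X = 8
n(N) = 0 (n(N) = (0*0)*8 = 0*8 = 0)
(n(-177) - 21935) + (12729 - 1*(-13609)) = (0 - 21935) + (12729 - 1*(-13609)) = -21935 + (12729 + 13609) = -21935 + 26338 = 4403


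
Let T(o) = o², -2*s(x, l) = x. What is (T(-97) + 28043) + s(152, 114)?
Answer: 37376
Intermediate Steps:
s(x, l) = -x/2
(T(-97) + 28043) + s(152, 114) = ((-97)² + 28043) - ½*152 = (9409 + 28043) - 76 = 37452 - 76 = 37376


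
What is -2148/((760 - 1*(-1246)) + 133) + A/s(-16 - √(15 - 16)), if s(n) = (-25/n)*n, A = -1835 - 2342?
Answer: 2960301/17825 ≈ 166.08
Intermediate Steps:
A = -4177
s(n) = -25
-2148/((760 - 1*(-1246)) + 133) + A/s(-16 - √(15 - 16)) = -2148/((760 - 1*(-1246)) + 133) - 4177/(-25) = -2148/((760 + 1246) + 133) - 4177*(-1/25) = -2148/(2006 + 133) + 4177/25 = -2148/2139 + 4177/25 = -2148*1/2139 + 4177/25 = -716/713 + 4177/25 = 2960301/17825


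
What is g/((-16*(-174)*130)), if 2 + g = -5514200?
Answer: -2757101/180960 ≈ -15.236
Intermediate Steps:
g = -5514202 (g = -2 - 5514200 = -5514202)
g/((-16*(-174)*130)) = -5514202/(-16*(-174)*130) = -5514202/(2784*130) = -5514202/361920 = -5514202*1/361920 = -2757101/180960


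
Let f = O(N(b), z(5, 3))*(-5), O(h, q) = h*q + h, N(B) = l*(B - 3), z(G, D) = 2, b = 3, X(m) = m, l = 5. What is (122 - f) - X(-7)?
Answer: 129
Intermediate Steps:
N(B) = -15 + 5*B (N(B) = 5*(B - 3) = 5*(-3 + B) = -15 + 5*B)
O(h, q) = h + h*q
f = 0 (f = ((-15 + 5*3)*(1 + 2))*(-5) = ((-15 + 15)*3)*(-5) = (0*3)*(-5) = 0*(-5) = 0)
(122 - f) - X(-7) = (122 - 1*0) - 1*(-7) = (122 + 0) + 7 = 122 + 7 = 129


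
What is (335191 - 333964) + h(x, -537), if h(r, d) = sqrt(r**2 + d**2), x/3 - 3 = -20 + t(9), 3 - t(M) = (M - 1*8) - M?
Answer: 1227 + 3*sqrt(32077) ≈ 1764.3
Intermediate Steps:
t(M) = 11 (t(M) = 3 - ((M - 1*8) - M) = 3 - ((M - 8) - M) = 3 - ((-8 + M) - M) = 3 - 1*(-8) = 3 + 8 = 11)
x = -18 (x = 9 + 3*(-20 + 11) = 9 + 3*(-9) = 9 - 27 = -18)
h(r, d) = sqrt(d**2 + r**2)
(335191 - 333964) + h(x, -537) = (335191 - 333964) + sqrt((-537)**2 + (-18)**2) = 1227 + sqrt(288369 + 324) = 1227 + sqrt(288693) = 1227 + 3*sqrt(32077)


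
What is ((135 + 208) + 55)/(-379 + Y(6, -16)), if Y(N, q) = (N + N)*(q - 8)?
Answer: -398/667 ≈ -0.59670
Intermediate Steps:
Y(N, q) = 2*N*(-8 + q) (Y(N, q) = (2*N)*(-8 + q) = 2*N*(-8 + q))
((135 + 208) + 55)/(-379 + Y(6, -16)) = ((135 + 208) + 55)/(-379 + 2*6*(-8 - 16)) = (343 + 55)/(-379 + 2*6*(-24)) = 398/(-379 - 288) = 398/(-667) = 398*(-1/667) = -398/667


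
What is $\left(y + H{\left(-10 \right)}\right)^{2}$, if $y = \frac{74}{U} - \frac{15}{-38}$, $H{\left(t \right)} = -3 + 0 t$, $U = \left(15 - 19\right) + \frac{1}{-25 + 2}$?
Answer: $\frac{5458697689}{12489156} \approx 437.08$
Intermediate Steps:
$U = - \frac{93}{23}$ ($U = -4 + \frac{1}{-23} = -4 - \frac{1}{23} = - \frac{93}{23} \approx -4.0435$)
$H{\left(t \right)} = -3$ ($H{\left(t \right)} = -3 + 0 = -3$)
$y = - \frac{63281}{3534}$ ($y = \frac{74}{- \frac{93}{23}} - \frac{15}{-38} = 74 \left(- \frac{23}{93}\right) - - \frac{15}{38} = - \frac{1702}{93} + \frac{15}{38} = - \frac{63281}{3534} \approx -17.906$)
$\left(y + H{\left(-10 \right)}\right)^{2} = \left(- \frac{63281}{3534} - 3\right)^{2} = \left(- \frac{73883}{3534}\right)^{2} = \frac{5458697689}{12489156}$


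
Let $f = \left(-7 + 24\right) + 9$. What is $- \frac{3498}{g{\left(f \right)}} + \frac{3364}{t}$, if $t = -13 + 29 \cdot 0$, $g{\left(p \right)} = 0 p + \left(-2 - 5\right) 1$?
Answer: $\frac{21926}{91} \approx 240.95$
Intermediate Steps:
$f = 26$ ($f = 17 + 9 = 26$)
$g{\left(p \right)} = -7$ ($g{\left(p \right)} = 0 - 7 = -7$)
$t = -13$ ($t = -13 + 0 = -13$)
$- \frac{3498}{g{\left(f \right)}} + \frac{3364}{t} = - \frac{3498}{-7} + \frac{3364}{-13} = \left(-3498\right) \left(- \frac{1}{7}\right) + 3364 \left(- \frac{1}{13}\right) = \frac{3498}{7} - \frac{3364}{13} = \frac{21926}{91}$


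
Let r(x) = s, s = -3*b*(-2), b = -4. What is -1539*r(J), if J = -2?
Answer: 36936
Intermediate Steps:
s = -24 (s = -3*(-4)*(-2) = 12*(-2) = -24)
r(x) = -24
-1539*r(J) = -1539*(-24) = 36936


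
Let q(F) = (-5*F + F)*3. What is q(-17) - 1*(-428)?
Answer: 632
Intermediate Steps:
q(F) = -12*F (q(F) = -4*F*3 = -12*F)
q(-17) - 1*(-428) = -12*(-17) - 1*(-428) = 204 + 428 = 632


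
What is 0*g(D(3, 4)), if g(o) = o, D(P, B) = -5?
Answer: 0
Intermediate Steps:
0*g(D(3, 4)) = 0*(-5) = 0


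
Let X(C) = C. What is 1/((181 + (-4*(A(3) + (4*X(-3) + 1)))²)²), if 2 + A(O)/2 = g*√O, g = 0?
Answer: 1/14295961 ≈ 6.9950e-8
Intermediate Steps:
A(O) = -4 (A(O) = -4 + 2*(0*√O) = -4 + 2*0 = -4 + 0 = -4)
1/((181 + (-4*(A(3) + (4*X(-3) + 1)))²)²) = 1/((181 + (-4*(-4 + (4*(-3) + 1)))²)²) = 1/((181 + (-4*(-4 + (-12 + 1)))²)²) = 1/((181 + (-4*(-4 - 11))²)²) = 1/((181 + (-4*(-15))²)²) = 1/((181 + 60²)²) = 1/((181 + 3600)²) = 1/(3781²) = 1/14295961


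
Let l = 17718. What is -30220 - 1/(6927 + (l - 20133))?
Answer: -136352641/4512 ≈ -30220.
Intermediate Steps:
-30220 - 1/(6927 + (l - 20133)) = -30220 - 1/(6927 + (17718 - 20133)) = -30220 - 1/(6927 - 2415) = -30220 - 1/4512 = -136352641/4512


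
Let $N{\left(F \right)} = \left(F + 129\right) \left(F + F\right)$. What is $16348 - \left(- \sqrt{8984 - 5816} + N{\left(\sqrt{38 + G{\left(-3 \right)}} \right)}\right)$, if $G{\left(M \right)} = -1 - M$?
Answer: $16268 - 516 \sqrt{10} + 12 \sqrt{22} \approx 14693.0$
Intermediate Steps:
$N{\left(F \right)} = 2 F \left(129 + F\right)$ ($N{\left(F \right)} = \left(129 + F\right) 2 F = 2 F \left(129 + F\right)$)
$16348 - \left(- \sqrt{8984 - 5816} + N{\left(\sqrt{38 + G{\left(-3 \right)}} \right)}\right) = 16348 - \left(- \sqrt{8984 - 5816} + 2 \sqrt{38 - -2} \left(129 + \sqrt{38 - -2}\right)\right) = 16348 + \left(\sqrt{3168} - 2 \sqrt{38 + \left(-1 + 3\right)} \left(129 + \sqrt{38 + \left(-1 + 3\right)}\right)\right) = 16348 + \left(12 \sqrt{22} - 2 \sqrt{38 + 2} \left(129 + \sqrt{38 + 2}\right)\right) = 16348 + \left(12 \sqrt{22} - 2 \sqrt{40} \left(129 + \sqrt{40}\right)\right) = 16348 + \left(12 \sqrt{22} - 2 \cdot 2 \sqrt{10} \left(129 + 2 \sqrt{10}\right)\right) = 16348 + \left(12 \sqrt{22} - 4 \sqrt{10} \left(129 + 2 \sqrt{10}\right)\right) = 16348 + 12 \sqrt{22} - 4 \sqrt{10} \left(129 + 2 \sqrt{10}\right)$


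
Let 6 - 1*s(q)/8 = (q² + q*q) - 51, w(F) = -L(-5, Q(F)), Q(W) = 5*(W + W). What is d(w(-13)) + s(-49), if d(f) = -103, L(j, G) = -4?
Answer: -38063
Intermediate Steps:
Q(W) = 10*W (Q(W) = 5*(2*W) = 10*W)
w(F) = 4 (w(F) = -1*(-4) = 4)
s(q) = 456 - 16*q² (s(q) = 48 - 8*((q² + q*q) - 51) = 48 - 8*((q² + q²) - 51) = 48 - 8*(2*q² - 51) = 48 - 8*(-51 + 2*q²) = 48 + (408 - 16*q²) = 456 - 16*q²)
d(w(-13)) + s(-49) = -103 + (456 - 16*(-49)²) = -103 + (456 - 16*2401) = -103 + (456 - 38416) = -103 - 37960 = -38063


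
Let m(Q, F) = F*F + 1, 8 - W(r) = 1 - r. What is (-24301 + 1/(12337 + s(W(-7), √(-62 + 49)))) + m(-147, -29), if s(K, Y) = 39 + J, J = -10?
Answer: -290093993/12366 ≈ -23459.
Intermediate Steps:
W(r) = 7 + r (W(r) = 8 - (1 - r) = 8 + (-1 + r) = 7 + r)
s(K, Y) = 29 (s(K, Y) = 39 - 10 = 29)
m(Q, F) = 1 + F² (m(Q, F) = F² + 1 = 1 + F²)
(-24301 + 1/(12337 + s(W(-7), √(-62 + 49)))) + m(-147, -29) = (-24301 + 1/(12337 + 29)) + (1 + (-29)²) = (-24301 + 1/12366) + (1 + 841) = (-24301 + 1/12366) + 842 = -300506165/12366 + 842 = -290093993/12366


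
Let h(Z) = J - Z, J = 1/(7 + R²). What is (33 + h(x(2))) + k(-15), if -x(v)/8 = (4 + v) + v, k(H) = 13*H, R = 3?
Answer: -1567/16 ≈ -97.938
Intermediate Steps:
x(v) = -32 - 16*v (x(v) = -8*((4 + v) + v) = -8*(4 + 2*v) = -32 - 16*v)
J = 1/16 (J = 1/(7 + 3²) = 1/(7 + 9) = 1/16 ≈ 0.062500)
h(Z) = 1/16 - Z
(33 + h(x(2))) + k(-15) = (33 + (1/16 - (-32 - 16*2))) + 13*(-15) = (33 + (1/16 - (-32 - 32))) - 195 = (33 + (1/16 - 1*(-64))) - 195 = (33 + (1/16 + 64)) - 195 = (33 + 1025/16) - 195 = 1553/16 - 195 = -1567/16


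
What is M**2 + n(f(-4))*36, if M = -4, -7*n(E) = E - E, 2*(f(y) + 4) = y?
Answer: 16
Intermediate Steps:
f(y) = -4 + y/2
n(E) = 0 (n(E) = -(E - E)/7 = -1/7*0 = 0)
M**2 + n(f(-4))*36 = (-4)**2 + 0*36 = 16 + 0 = 16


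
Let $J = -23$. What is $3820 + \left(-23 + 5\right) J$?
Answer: $4234$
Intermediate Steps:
$3820 + \left(-23 + 5\right) J = 3820 + \left(-23 + 5\right) \left(-23\right) = 3820 - -414 = 3820 + 414 = 4234$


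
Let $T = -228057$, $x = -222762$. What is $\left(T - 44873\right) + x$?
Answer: $-495692$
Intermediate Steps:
$\left(T - 44873\right) + x = \left(-228057 - 44873\right) - 222762 = -272930 - 222762 = -495692$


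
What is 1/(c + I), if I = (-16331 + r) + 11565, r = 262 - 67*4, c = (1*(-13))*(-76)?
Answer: -1/3784 ≈ -0.00026427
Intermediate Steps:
c = 988 (c = -13*(-76) = 988)
r = -6 (r = 262 - 268 = -6)
I = -4772 (I = (-16331 - 6) + 11565 = -16337 + 11565 = -4772)
1/(c + I) = 1/(988 - 4772) = 1/(-3784) = -1/3784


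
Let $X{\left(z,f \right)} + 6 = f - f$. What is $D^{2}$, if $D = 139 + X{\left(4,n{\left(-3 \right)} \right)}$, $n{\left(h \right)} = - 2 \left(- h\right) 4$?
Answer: $17689$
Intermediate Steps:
$n{\left(h \right)} = 8 h$ ($n{\left(h \right)} = 2 h 4 = 8 h$)
$X{\left(z,f \right)} = -6$ ($X{\left(z,f \right)} = -6 + \left(f - f\right) = -6 + 0 = -6$)
$D = 133$ ($D = 139 - 6 = 133$)
$D^{2} = 133^{2} = 17689$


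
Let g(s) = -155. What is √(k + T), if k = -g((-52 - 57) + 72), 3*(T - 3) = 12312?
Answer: √4262 ≈ 65.284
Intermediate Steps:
T = 4107 (T = 3 + (⅓)*12312 = 3 + 4104 = 4107)
k = 155 (k = -1*(-155) = 155)
√(k + T) = √(155 + 4107) = √4262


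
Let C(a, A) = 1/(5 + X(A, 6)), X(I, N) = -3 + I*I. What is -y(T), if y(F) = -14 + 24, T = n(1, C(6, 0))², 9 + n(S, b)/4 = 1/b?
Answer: -10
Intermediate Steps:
X(I, N) = -3 + I²
C(a, A) = 1/(2 + A²) (C(a, A) = 1/(5 + (-3 + A²)) = 1/(2 + A²))
n(S, b) = -36 + 4/b (n(S, b) = -36 + 4*(1/b) = -36 + 4/b)
T = 784 (T = (-36 + 4/(1/(2 + 0²)))² = (-36 + 4/(1/(2 + 0)))² = (-36 + 4/(1/2))² = (-36 + 4/(½))² = (-36 + 4*2)² = (-36 + 8)² = (-28)² = 784)
y(F) = 10
-y(T) = -1*10 = -10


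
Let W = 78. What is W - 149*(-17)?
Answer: 2611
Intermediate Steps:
W - 149*(-17) = 78 - 149*(-17) = 78 + 2533 = 2611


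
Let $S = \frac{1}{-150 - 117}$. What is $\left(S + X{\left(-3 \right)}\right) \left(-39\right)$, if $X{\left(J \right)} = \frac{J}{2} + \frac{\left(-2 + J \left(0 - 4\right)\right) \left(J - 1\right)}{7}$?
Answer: $\frac{350753}{1246} \approx 281.5$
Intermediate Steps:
$S = - \frac{1}{267}$ ($S = \frac{1}{-267} = - \frac{1}{267} \approx -0.0037453$)
$X{\left(J \right)} = \frac{J}{2} + \frac{\left(-1 + J\right) \left(-2 - 4 J\right)}{7}$ ($X{\left(J \right)} = J \frac{1}{2} + \left(-2 + J \left(-4\right)\right) \left(-1 + J\right) \frac{1}{7} = \frac{J}{2} + \left(-2 - 4 J\right) \left(-1 + J\right) \frac{1}{7} = \frac{J}{2} + \left(-1 + J\right) \left(-2 - 4 J\right) \frac{1}{7} = \frac{J}{2} + \frac{\left(-1 + J\right) \left(-2 - 4 J\right)}{7}$)
$\left(S + X{\left(-3 \right)}\right) \left(-39\right) = \left(- \frac{1}{267} + \left(\frac{2}{7} - \frac{4 \left(-3\right)^{2}}{7} + \frac{11}{14} \left(-3\right)\right)\right) \left(-39\right) = \left(- \frac{1}{267} - \frac{101}{14}\right) \left(-39\right) = \left(- \frac{26981}{3738}\right) \left(-39\right) = \frac{350753}{1246}$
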